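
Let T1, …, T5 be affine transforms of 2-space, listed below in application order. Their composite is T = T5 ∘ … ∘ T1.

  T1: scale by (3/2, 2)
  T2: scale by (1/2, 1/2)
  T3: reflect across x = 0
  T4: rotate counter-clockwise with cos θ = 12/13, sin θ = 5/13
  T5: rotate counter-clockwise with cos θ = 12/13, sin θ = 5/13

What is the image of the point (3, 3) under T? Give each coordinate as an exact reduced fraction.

T(p) = (-2511/676, 87/169)

T1 scale by (3/2, 2): (3, 3) → (9/2, 6)
T2 scale by (1/2, 1/2): (9/2, 6) → (9/4, 3)
T3 reflect across x = 0: (9/4, 3) → (-9/4, 3)
T4 rotate counter-clockwise with cos θ = 12/13, sin θ = 5/13: (-9/4, 3) → (-42/13, 99/52)
T5 rotate counter-clockwise with cos θ = 12/13, sin θ = 5/13: (-42/13, 99/52) → (-2511/676, 87/169)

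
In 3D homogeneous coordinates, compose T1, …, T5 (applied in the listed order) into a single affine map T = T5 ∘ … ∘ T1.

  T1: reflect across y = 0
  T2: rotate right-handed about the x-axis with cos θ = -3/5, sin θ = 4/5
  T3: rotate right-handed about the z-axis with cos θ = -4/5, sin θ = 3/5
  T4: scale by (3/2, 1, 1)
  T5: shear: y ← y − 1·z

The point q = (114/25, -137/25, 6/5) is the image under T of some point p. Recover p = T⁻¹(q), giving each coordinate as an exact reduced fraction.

p = (-5, 0, -2)

T1 = [1 0 0 0; 0 -1 0 0; 0 0 1 0; 0 0 0 1]
T2·T1 = [1 0 0 0; 0 3/5 -4/5 0; 0 -4/5 -3/5 0; 0 0 0 1]
T3·…·T1 = [-4/5 -9/25 12/25 0; 3/5 -12/25 16/25 0; 0 -4/5 -3/5 0; 0 0 0 1]
T4·…·T1 = [-6/5 -27/50 18/25 0; 3/5 -12/25 16/25 0; 0 -4/5 -3/5 0; 0 0 0 1]
T5·…·T1 = [-6/5 -27/50 18/25 0; 3/5 8/25 31/25 0; 0 -4/5 -3/5 0; 0 0 0 1]
det M = -3/2; M⁻¹ = [-8/15 3/5 3/5 0; -6/25 -12/25 -32/25 0; 8/25 16/25 1/25 0; 0 0 0 1]
M⁻¹ · (114/25, -137/25, 6/5)ᵀ = (-5, 0, -2)ᵀ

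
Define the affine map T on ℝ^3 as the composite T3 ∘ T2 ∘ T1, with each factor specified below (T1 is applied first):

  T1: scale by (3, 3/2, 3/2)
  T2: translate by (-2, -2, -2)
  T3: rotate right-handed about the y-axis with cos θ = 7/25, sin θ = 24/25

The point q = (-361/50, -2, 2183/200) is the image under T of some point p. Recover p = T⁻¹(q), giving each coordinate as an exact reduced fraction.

T1 = [3 0 0 0; 0 3/2 0 0; 0 0 3/2 0; 0 0 0 1]
T2·T1 = [3 0 0 -2; 0 3/2 0 -2; 0 0 3/2 -2; 0 0 0 1]
T3·…·T1 = [21/25 0 36/25 -62/25; 0 3/2 0 -2; -72/25 0 21/50 34/25; 0 0 0 1]
det M = 27/4; M⁻¹ = [7/75 0 -8/25 2/3; 0 2/3 0 4/3; 16/25 0 14/75 4/3; 0 0 0 1]
M⁻¹ · (-361/50, -2, 2183/200)ᵀ = (-7/2, 0, -5/4)ᵀ

p = (-7/2, 0, -5/4)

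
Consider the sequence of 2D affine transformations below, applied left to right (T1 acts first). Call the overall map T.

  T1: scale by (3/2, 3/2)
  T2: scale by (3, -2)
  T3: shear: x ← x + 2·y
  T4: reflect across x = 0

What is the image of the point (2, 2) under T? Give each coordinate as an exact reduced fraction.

T1 scale by (3/2, 3/2): (2, 2) → (3, 3)
T2 scale by (3, -2): (3, 3) → (9, -6)
T3 shear: x ← x + 2·y: (9, -6) → (-3, -6)
T4 reflect across x = 0: (-3, -6) → (3, -6)

T(p) = (3, -6)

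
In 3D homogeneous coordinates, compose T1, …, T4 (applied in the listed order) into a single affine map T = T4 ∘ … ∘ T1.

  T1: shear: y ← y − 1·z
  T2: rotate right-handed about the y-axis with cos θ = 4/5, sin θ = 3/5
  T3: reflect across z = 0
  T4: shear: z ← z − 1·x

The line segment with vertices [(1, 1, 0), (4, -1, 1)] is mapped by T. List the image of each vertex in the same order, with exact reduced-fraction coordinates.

T1 shear: y ← y − 1·z: (1, 1, 0) → (1, 1, 0); (4, -1, 1) → (4, -2, 1)
T2 rotate right-handed about the y-axis with cos θ = 4/5, sin θ = 3/5: (1, 1, 0) → (4/5, 1, -3/5); (4, -2, 1) → (19/5, -2, -8/5)
T3 reflect across z = 0: (4/5, 1, -3/5) → (4/5, 1, 3/5); (19/5, -2, -8/5) → (19/5, -2, 8/5)
T4 shear: z ← z − 1·x: (4/5, 1, 3/5) → (4/5, 1, -1/5); (19/5, -2, 8/5) → (19/5, -2, -11/5)

image vertices: (4/5, 1, -1/5), (19/5, -2, -11/5)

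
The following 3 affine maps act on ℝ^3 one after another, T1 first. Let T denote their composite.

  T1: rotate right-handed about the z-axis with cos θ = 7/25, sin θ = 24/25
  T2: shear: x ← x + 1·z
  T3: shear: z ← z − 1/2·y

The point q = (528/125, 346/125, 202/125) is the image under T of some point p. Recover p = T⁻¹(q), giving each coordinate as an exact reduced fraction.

T1 = [7/25 -24/25 0 0; 24/25 7/25 0 0; 0 0 1 0; 0 0 0 1]
T2·T1 = [7/25 -24/25 1 0; 24/25 7/25 0 0; 0 0 1 0; 0 0 0 1]
T3·…·T1 = [7/25 -24/25 1 0; 24/25 7/25 0 0; -12/25 -7/50 1 0; 0 0 0 1]
det M = 1; M⁻¹ = [7/25 41/50 -7/25 0; -24/25 19/25 24/25 0; 0 1/2 1 0; 0 0 0 1]
M⁻¹ · (528/125, 346/125, 202/125)ᵀ = (3, -2/5, 3)ᵀ

p = (3, -2/5, 3)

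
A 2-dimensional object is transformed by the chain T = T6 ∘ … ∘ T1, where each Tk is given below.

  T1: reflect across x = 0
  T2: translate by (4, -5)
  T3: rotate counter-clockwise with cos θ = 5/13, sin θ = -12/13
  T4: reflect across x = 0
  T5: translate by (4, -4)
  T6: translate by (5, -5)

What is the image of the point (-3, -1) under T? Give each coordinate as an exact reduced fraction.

T1 reflect across x = 0: (-3, -1) → (3, -1)
T2 translate by (4, -5): (3, -1) → (7, -6)
T3 rotate counter-clockwise with cos θ = 5/13, sin θ = -12/13: (7, -6) → (-37/13, -114/13)
T4 reflect across x = 0: (-37/13, -114/13) → (37/13, -114/13)
T5 translate by (4, -4): (37/13, -114/13) → (89/13, -166/13)
T6 translate by (5, -5): (89/13, -166/13) → (154/13, -231/13)

T(p) = (154/13, -231/13)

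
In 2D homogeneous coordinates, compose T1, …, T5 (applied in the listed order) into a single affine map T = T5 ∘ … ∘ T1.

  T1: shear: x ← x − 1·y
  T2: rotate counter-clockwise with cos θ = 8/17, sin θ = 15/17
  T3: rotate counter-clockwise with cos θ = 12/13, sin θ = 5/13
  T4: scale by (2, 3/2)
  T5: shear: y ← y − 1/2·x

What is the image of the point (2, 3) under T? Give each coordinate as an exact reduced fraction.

T1 shear: x ← x − 1·y: (2, 3) → (-1, 3)
T2 rotate counter-clockwise with cos θ = 8/17, sin θ = 15/17: (-1, 3) → (-53/17, 9/17)
T3 rotate counter-clockwise with cos θ = 12/13, sin θ = 5/13: (-53/17, 9/17) → (-681/221, -157/221)
T4 scale by (2, 3/2): (-681/221, -157/221) → (-1362/221, -471/442)
T5 shear: y ← y − 1/2·x: (-1362/221, -471/442) → (-1362/221, 891/442)

T(p) = (-1362/221, 891/442)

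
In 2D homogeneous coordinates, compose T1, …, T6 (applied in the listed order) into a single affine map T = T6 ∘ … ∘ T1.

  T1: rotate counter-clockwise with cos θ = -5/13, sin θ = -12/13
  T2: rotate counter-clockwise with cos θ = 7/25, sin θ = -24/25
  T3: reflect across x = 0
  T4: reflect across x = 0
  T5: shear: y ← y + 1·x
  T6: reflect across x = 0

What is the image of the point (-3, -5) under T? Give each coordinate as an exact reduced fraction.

T1 rotate counter-clockwise with cos θ = -5/13, sin θ = -12/13: (-3, -5) → (-45/13, 61/13)
T2 rotate counter-clockwise with cos θ = 7/25, sin θ = -24/25: (-45/13, 61/13) → (1149/325, 1507/325)
T3 reflect across x = 0: (1149/325, 1507/325) → (-1149/325, 1507/325)
T4 reflect across x = 0: (-1149/325, 1507/325) → (1149/325, 1507/325)
T5 shear: y ← y + 1·x: (1149/325, 1507/325) → (1149/325, 2656/325)
T6 reflect across x = 0: (1149/325, 2656/325) → (-1149/325, 2656/325)

T(p) = (-1149/325, 2656/325)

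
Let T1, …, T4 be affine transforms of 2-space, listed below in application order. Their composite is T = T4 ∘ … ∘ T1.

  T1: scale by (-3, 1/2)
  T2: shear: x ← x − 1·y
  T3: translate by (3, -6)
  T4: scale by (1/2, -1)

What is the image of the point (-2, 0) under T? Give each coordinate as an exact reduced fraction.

T(p) = (9/2, 6)

T1 scale by (-3, 1/2): (-2, 0) → (6, 0)
T2 shear: x ← x − 1·y: (6, 0) → (6, 0)
T3 translate by (3, -6): (6, 0) → (9, -6)
T4 scale by (1/2, -1): (9, -6) → (9/2, 6)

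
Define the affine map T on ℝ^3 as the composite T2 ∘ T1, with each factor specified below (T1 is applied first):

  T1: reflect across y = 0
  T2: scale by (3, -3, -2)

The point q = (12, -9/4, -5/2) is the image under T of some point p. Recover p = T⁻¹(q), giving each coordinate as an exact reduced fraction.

T1 = [1 0 0 0; 0 -1 0 0; 0 0 1 0; 0 0 0 1]
T2·T1 = [3 0 0 0; 0 3 0 0; 0 0 -2 0; 0 0 0 1]
det M = -18; M⁻¹ = [1/3 0 0 0; 0 1/3 0 0; 0 0 -1/2 0; 0 0 0 1]
M⁻¹ · (12, -9/4, -5/2)ᵀ = (4, -3/4, 5/4)ᵀ

p = (4, -3/4, 5/4)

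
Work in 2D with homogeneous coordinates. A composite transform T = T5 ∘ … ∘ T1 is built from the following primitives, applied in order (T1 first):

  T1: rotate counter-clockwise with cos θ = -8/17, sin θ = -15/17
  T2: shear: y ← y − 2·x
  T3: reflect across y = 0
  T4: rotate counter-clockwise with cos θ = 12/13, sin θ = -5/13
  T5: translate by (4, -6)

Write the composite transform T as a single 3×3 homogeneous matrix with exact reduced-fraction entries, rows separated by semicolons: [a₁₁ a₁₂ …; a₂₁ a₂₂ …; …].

T1 = [-8/17 15/17 0; -15/17 -8/17 0; 0 0 1]
T2·T1 = [-8/17 15/17 0; 1/17 -38/17 0; 0 0 1]
T3·…·T1 = [-8/17 15/17 0; -1/17 38/17 0; 0 0 1]
T4·…·T1 = [-101/221 370/221 0; 28/221 381/221 0; 0 0 1]
T5·…·T1 = [-101/221 370/221 4; 28/221 381/221 -6; 0 0 1]

T = [-101/221 370/221 4; 28/221 381/221 -6; 0 0 1]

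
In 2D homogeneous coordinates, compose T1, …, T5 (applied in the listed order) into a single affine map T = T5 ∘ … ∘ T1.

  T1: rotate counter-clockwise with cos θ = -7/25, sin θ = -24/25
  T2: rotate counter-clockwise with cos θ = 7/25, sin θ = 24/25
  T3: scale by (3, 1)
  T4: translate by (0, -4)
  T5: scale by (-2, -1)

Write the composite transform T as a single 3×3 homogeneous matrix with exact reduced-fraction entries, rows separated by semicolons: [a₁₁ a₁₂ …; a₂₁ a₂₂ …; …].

T = [-3162/625 -2016/625 0; 336/625 -527/625 4; 0 0 1]

T1 = [-7/25 24/25 0; -24/25 -7/25 0; 0 0 1]
T2·T1 = [527/625 336/625 0; -336/625 527/625 0; 0 0 1]
T3·…·T1 = [1581/625 1008/625 0; -336/625 527/625 0; 0 0 1]
T4·…·T1 = [1581/625 1008/625 0; -336/625 527/625 -4; 0 0 1]
T5·…·T1 = [-3162/625 -2016/625 0; 336/625 -527/625 4; 0 0 1]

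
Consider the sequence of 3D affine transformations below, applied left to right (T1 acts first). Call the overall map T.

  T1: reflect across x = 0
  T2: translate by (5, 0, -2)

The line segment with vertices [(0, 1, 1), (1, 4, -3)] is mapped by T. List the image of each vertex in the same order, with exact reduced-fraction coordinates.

image vertices: (5, 1, -1), (4, 4, -5)

T1 reflect across x = 0: (0, 1, 1) → (0, 1, 1); (1, 4, -3) → (-1, 4, -3)
T2 translate by (5, 0, -2): (0, 1, 1) → (5, 1, -1); (-1, 4, -3) → (4, 4, -5)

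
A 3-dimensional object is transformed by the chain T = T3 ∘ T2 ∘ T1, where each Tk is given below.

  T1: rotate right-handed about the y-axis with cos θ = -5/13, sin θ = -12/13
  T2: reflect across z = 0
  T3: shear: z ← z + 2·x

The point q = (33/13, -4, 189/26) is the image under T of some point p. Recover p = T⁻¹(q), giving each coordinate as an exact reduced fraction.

T1 = [-5/13 0 -12/13 0; 0 1 0 0; 12/13 0 -5/13 0; 0 0 0 1]
T2·T1 = [-5/13 0 -12/13 0; 0 1 0 0; -12/13 0 5/13 0; 0 0 0 1]
T3·…·T1 = [-5/13 0 -12/13 0; 0 1 0 0; -22/13 0 -19/13 0; 0 0 0 1]
det M = -1; M⁻¹ = [19/13 0 -12/13 0; 0 1 0 0; -22/13 0 5/13 0; 0 0 0 1]
M⁻¹ · (33/13, -4, 189/26)ᵀ = (-3, -4, -3/2)ᵀ

p = (-3, -4, -3/2)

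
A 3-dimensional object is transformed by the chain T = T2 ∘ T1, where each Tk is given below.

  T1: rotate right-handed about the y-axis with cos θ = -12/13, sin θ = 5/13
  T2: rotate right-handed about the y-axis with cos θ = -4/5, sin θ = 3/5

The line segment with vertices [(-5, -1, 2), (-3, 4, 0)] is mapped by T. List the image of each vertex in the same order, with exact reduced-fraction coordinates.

image vertices: (-277/65, -1, -214/65), (-99/65, 4, -168/65)

T1 rotate right-handed about the y-axis with cos θ = -12/13, sin θ = 5/13: (-5, -1, 2) → (70/13, -1, 1/13); (-3, 4, 0) → (36/13, 4, 15/13)
T2 rotate right-handed about the y-axis with cos θ = -4/5, sin θ = 3/5: (70/13, -1, 1/13) → (-277/65, -1, -214/65); (36/13, 4, 15/13) → (-99/65, 4, -168/65)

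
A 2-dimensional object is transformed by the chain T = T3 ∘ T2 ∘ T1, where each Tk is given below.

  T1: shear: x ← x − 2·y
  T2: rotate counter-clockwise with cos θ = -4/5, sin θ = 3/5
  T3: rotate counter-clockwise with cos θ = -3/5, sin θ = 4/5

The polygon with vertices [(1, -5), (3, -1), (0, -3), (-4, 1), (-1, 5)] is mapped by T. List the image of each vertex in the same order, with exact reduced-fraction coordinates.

image vertices: (-5, -11), (-1, -5), (-3, -6), (1, 6), (5, 11)

T1 shear: x ← x − 2·y: (1, -5) → (11, -5); (3, -1) → (5, -1); (0, -3) → (6, -3); (-4, 1) → (-6, 1); (-1, 5) → (-11, 5)
T2 rotate counter-clockwise with cos θ = -4/5, sin θ = 3/5: (11, -5) → (-29/5, 53/5); (5, -1) → (-17/5, 19/5); (6, -3) → (-3, 6); (-6, 1) → (21/5, -22/5); (-11, 5) → (29/5, -53/5)
T3 rotate counter-clockwise with cos θ = -3/5, sin θ = 4/5: (-29/5, 53/5) → (-5, -11); (-17/5, 19/5) → (-1, -5); (-3, 6) → (-3, -6); (21/5, -22/5) → (1, 6); (29/5, -53/5) → (5, 11)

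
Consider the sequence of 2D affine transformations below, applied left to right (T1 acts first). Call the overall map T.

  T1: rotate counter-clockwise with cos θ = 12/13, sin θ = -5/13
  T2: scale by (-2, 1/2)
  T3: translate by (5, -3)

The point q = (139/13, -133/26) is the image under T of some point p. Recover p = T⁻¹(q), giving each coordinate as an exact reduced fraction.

p = (-1, -5)

T1 = [12/13 5/13 0; -5/13 12/13 0; 0 0 1]
T2·T1 = [-24/13 -10/13 0; -5/26 6/13 0; 0 0 1]
T3·…·T1 = [-24/13 -10/13 5; -5/26 6/13 -3; 0 0 1]
det M = -1; M⁻¹ = [-6/13 -10/13 0; -5/26 24/13 13/2; 0 0 1]
M⁻¹ · (139/13, -133/26)ᵀ = (-1, -5)ᵀ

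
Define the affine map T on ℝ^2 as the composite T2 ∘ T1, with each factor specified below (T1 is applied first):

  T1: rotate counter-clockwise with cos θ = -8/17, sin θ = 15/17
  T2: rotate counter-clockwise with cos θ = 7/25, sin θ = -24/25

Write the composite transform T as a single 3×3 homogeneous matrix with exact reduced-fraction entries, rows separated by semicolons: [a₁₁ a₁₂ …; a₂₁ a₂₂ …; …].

T1 = [-8/17 -15/17 0; 15/17 -8/17 0; 0 0 1]
T2·T1 = [304/425 -297/425 0; 297/425 304/425 0; 0 0 1]

T = [304/425 -297/425 0; 297/425 304/425 0; 0 0 1]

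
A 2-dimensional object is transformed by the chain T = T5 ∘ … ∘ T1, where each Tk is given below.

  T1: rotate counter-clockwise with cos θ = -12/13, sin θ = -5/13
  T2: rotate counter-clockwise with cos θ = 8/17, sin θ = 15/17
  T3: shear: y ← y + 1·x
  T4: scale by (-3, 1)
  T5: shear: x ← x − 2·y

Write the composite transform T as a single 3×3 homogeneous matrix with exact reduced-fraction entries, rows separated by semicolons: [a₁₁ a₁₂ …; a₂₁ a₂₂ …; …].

T = [545/221 -1058/221 0; -241/221 199/221 0; 0 0 1]

T1 = [-12/13 5/13 0; -5/13 -12/13 0; 0 0 1]
T2·T1 = [-21/221 220/221 0; -220/221 -21/221 0; 0 0 1]
T3·…·T1 = [-21/221 220/221 0; -241/221 199/221 0; 0 0 1]
T4·…·T1 = [63/221 -660/221 0; -241/221 199/221 0; 0 0 1]
T5·…·T1 = [545/221 -1058/221 0; -241/221 199/221 0; 0 0 1]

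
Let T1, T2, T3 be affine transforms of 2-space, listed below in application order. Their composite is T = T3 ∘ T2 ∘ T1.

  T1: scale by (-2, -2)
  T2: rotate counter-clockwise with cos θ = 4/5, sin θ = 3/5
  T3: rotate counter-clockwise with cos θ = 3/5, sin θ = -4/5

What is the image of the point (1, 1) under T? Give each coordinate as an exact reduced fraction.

T1 scale by (-2, -2): (1, 1) → (-2, -2)
T2 rotate counter-clockwise with cos θ = 4/5, sin θ = 3/5: (-2, -2) → (-2/5, -14/5)
T3 rotate counter-clockwise with cos θ = 3/5, sin θ = -4/5: (-2/5, -14/5) → (-62/25, -34/25)

T(p) = (-62/25, -34/25)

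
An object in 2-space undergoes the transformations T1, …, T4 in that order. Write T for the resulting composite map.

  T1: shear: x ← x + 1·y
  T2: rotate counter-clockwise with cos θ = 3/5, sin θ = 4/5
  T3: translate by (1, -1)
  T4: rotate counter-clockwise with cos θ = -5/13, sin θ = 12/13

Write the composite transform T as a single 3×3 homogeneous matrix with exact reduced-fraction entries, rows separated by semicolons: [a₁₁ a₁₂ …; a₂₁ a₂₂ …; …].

T1 = [1 1 0; 0 1 0; 0 0 1]
T2·T1 = [3/5 -1/5 0; 4/5 7/5 0; 0 0 1]
T3·…·T1 = [3/5 -1/5 1; 4/5 7/5 -1; 0 0 1]
T4·…·T1 = [-63/65 -79/65 7/13; 16/65 -47/65 17/13; 0 0 1]

T = [-63/65 -79/65 7/13; 16/65 -47/65 17/13; 0 0 1]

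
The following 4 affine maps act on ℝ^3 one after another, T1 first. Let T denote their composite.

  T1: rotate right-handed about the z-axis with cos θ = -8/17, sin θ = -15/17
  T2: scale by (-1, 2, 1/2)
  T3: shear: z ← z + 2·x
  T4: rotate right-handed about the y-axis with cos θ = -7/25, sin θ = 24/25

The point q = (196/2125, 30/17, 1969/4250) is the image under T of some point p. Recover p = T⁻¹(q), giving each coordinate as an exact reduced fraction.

T1 = [-8/17 15/17 0 0; -15/17 -8/17 0 0; 0 0 1 0; 0 0 0 1]
T2·T1 = [8/17 -15/17 0 0; -30/17 -16/17 0 0; 0 0 1/2 0; 0 0 0 1]
T3·…·T1 = [8/17 -15/17 0 0; -30/17 -16/17 0 0; 16/17 -30/17 1/2 0; 0 0 0 1]
T4·…·T1 = [328/425 -123/85 12/25 0; -30/17 -16/17 0 0; -304/425 114/85 -7/50 0; 0 0 0 1]
det M = -1; M⁻¹ = [-56/425 -15/34 -192/425 0; 21/85 -4/17 72/85 0; 76/25 0 82/25 0; 0 0 0 1]
M⁻¹ · (196/2125, 30/17, 1969/4250)ᵀ = (-1, 0, 9/5)ᵀ

p = (-1, 0, 9/5)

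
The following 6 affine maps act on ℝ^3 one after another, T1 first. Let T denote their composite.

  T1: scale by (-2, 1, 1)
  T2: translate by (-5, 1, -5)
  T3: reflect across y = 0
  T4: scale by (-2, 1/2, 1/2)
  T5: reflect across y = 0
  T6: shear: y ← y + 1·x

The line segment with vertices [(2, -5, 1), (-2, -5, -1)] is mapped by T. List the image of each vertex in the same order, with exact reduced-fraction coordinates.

image vertices: (18, 16, -2), (2, 0, -3)

T1 scale by (-2, 1, 1): (2, -5, 1) → (-4, -5, 1); (-2, -5, -1) → (4, -5, -1)
T2 translate by (-5, 1, -5): (-4, -5, 1) → (-9, -4, -4); (4, -5, -1) → (-1, -4, -6)
T3 reflect across y = 0: (-9, -4, -4) → (-9, 4, -4); (-1, -4, -6) → (-1, 4, -6)
T4 scale by (-2, 1/2, 1/2): (-9, 4, -4) → (18, 2, -2); (-1, 4, -6) → (2, 2, -3)
T5 reflect across y = 0: (18, 2, -2) → (18, -2, -2); (2, 2, -3) → (2, -2, -3)
T6 shear: y ← y + 1·x: (18, -2, -2) → (18, 16, -2); (2, -2, -3) → (2, 0, -3)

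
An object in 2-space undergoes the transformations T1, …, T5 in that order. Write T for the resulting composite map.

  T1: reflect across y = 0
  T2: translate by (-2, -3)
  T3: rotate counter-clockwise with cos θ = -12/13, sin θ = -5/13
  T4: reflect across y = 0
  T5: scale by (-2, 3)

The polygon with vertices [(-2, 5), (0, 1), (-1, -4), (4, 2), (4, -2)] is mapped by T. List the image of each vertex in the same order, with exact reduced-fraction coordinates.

T1 reflect across y = 0: (-2, 5) → (-2, -5); (0, 1) → (0, -1); (-1, -4) → (-1, 4); (4, 2) → (4, -2); (4, -2) → (4, 2)
T2 translate by (-2, -3): (-2, -5) → (-4, -8); (0, -1) → (-2, -4); (-1, 4) → (-3, 1); (4, -2) → (2, -5); (4, 2) → (2, -1)
T3 rotate counter-clockwise with cos θ = -12/13, sin θ = -5/13: (-4, -8) → (8/13, 116/13); (-2, -4) → (4/13, 58/13); (-3, 1) → (41/13, 3/13); (2, -5) → (-49/13, 50/13); (2, -1) → (-29/13, 2/13)
T4 reflect across y = 0: (8/13, 116/13) → (8/13, -116/13); (4/13, 58/13) → (4/13, -58/13); (41/13, 3/13) → (41/13, -3/13); (-49/13, 50/13) → (-49/13, -50/13); (-29/13, 2/13) → (-29/13, -2/13)
T5 scale by (-2, 3): (8/13, -116/13) → (-16/13, -348/13); (4/13, -58/13) → (-8/13, -174/13); (41/13, -3/13) → (-82/13, -9/13); (-49/13, -50/13) → (98/13, -150/13); (-29/13, -2/13) → (58/13, -6/13)

image vertices: (-16/13, -348/13), (-8/13, -174/13), (-82/13, -9/13), (98/13, -150/13), (58/13, -6/13)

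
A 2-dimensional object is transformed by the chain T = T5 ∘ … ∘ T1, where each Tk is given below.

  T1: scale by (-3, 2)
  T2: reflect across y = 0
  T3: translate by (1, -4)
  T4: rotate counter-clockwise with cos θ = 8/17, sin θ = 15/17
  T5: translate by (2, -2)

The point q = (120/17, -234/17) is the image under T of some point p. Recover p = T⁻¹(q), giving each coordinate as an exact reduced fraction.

p = (3, 3)

T1 = [-3 0 0; 0 2 0; 0 0 1]
T2·T1 = [-3 0 0; 0 -2 0; 0 0 1]
T3·…·T1 = [-3 0 1; 0 -2 -4; 0 0 1]
T4·…·T1 = [-24/17 30/17 4; -45/17 -16/17 -1; 0 0 1]
T5·…·T1 = [-24/17 30/17 6; -45/17 -16/17 -3; 0 0 1]
det M = 6; M⁻¹ = [-8/51 -5/17 1/17; 15/34 -4/17 -57/17; 0 0 1]
M⁻¹ · (120/17, -234/17)ᵀ = (3, 3)ᵀ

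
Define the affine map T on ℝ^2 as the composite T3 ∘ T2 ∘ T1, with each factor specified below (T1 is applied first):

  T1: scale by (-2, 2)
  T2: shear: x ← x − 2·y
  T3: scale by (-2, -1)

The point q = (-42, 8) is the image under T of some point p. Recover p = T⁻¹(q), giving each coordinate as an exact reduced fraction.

T1 = [-2 0 0; 0 2 0; 0 0 1]
T2·T1 = [-2 -4 0; 0 2 0; 0 0 1]
T3·…·T1 = [4 8 0; 0 -2 0; 0 0 1]
det M = -8; M⁻¹ = [1/4 1 0; 0 -1/2 0; 0 0 1]
M⁻¹ · (-42, 8)ᵀ = (-5/2, -4)ᵀ

p = (-5/2, -4)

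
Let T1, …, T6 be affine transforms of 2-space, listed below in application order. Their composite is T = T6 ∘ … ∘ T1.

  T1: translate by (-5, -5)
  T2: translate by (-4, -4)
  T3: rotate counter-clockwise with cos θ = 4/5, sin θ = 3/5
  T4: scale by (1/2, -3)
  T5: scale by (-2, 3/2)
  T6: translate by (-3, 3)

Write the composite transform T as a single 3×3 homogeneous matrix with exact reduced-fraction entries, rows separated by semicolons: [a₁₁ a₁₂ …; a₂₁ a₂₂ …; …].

T = [-4/5 3/5 -6/5; -27/10 -18/5 597/10; 0 0 1]

T1 = [1 0 -5; 0 1 -5; 0 0 1]
T2·T1 = [1 0 -9; 0 1 -9; 0 0 1]
T3·…·T1 = [4/5 -3/5 -9/5; 3/5 4/5 -63/5; 0 0 1]
T4·…·T1 = [2/5 -3/10 -9/10; -9/5 -12/5 189/5; 0 0 1]
T5·…·T1 = [-4/5 3/5 9/5; -27/10 -18/5 567/10; 0 0 1]
T6·…·T1 = [-4/5 3/5 -6/5; -27/10 -18/5 597/10; 0 0 1]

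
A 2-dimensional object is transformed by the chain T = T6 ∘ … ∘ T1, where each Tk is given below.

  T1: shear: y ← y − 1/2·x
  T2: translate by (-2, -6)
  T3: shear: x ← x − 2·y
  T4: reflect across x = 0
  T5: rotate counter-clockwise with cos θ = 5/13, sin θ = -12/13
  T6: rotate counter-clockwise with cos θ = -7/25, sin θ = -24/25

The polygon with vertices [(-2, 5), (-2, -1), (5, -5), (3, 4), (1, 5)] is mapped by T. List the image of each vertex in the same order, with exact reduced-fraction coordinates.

T1 shear: y ← y − 1/2·x: (-2, 5) → (-2, 6); (-2, -1) → (-2, 0); (5, -5) → (5, -15/2); (3, 4) → (3, 5/2); (1, 5) → (1, 9/2)
T2 translate by (-2, -6): (-2, 6) → (-4, 0); (-2, 0) → (-4, -6); (5, -15/2) → (3, -27/2); (3, 5/2) → (1, -7/2); (1, 9/2) → (-1, -3/2)
T3 shear: x ← x − 2·y: (-4, 0) → (-4, 0); (-4, -6) → (8, -6); (3, -27/2) → (30, -27/2); (1, -7/2) → (8, -7/2); (-1, -3/2) → (2, -3/2)
T4 reflect across x = 0: (-4, 0) → (4, 0); (8, -6) → (-8, -6); (30, -27/2) → (-30, -27/2); (8, -7/2) → (-8, -7/2); (2, -3/2) → (-2, -3/2)
T5 rotate counter-clockwise with cos θ = 5/13, sin θ = -12/13: (4, 0) → (20/13, -48/13); (-8, -6) → (-112/13, 66/13); (-30, -27/2) → (-24, 45/2); (-8, -7/2) → (-82/13, 157/26); (-2, -3/2) → (-28/13, 33/26)
T6 rotate counter-clockwise with cos θ = -7/25, sin θ = -24/25: (20/13, -48/13) → (-1292/325, -144/325); (-112/13, 66/13) → (2368/325, 2226/325); (-24, 45/2) → (708/25, 837/50); (-82/13, 157/26) → (2458/325, 2837/650); (-28/13, 33/26) → (592/325, 1113/650)

image vertices: (-1292/325, -144/325), (2368/325, 2226/325), (708/25, 837/50), (2458/325, 2837/650), (592/325, 1113/650)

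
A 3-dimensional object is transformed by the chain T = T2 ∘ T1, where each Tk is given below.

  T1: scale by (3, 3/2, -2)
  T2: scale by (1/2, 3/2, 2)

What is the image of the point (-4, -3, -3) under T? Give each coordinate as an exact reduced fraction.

T(p) = (-6, -27/4, 12)

T1 scale by (3, 3/2, -2): (-4, -3, -3) → (-12, -9/2, 6)
T2 scale by (1/2, 3/2, 2): (-12, -9/2, 6) → (-6, -27/4, 12)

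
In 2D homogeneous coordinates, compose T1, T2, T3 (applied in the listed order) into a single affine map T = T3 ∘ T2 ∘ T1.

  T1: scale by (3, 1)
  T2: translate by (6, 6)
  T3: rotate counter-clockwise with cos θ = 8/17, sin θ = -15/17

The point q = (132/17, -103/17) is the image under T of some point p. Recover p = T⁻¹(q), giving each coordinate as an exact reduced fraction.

p = (1, -2)

T1 = [3 0 0; 0 1 0; 0 0 1]
T2·T1 = [3 0 6; 0 1 6; 0 0 1]
T3·…·T1 = [24/17 15/17 138/17; -45/17 8/17 -42/17; 0 0 1]
det M = 3; M⁻¹ = [8/51 -5/17 -2; 15/17 8/17 -6; 0 0 1]
M⁻¹ · (132/17, -103/17)ᵀ = (1, -2)ᵀ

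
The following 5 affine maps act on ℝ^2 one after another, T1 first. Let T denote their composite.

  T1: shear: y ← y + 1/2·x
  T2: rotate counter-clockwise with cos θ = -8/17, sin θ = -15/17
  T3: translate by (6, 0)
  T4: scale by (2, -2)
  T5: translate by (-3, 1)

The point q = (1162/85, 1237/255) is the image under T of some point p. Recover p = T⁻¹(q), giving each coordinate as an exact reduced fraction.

p = (3/5, 8/3)

T1 = [1 0 0; 1/2 1 0; 0 0 1]
T2·T1 = [-1/34 15/17 0; -19/17 -8/17 0; 0 0 1]
T3·…·T1 = [-1/34 15/17 6; -19/17 -8/17 0; 0 0 1]
T4·…·T1 = [-1/17 30/17 12; 38/17 16/17 0; 0 0 1]
T5·…·T1 = [-1/17 30/17 9; 38/17 16/17 1; 0 0 1]
det M = -4; M⁻¹ = [-4/17 15/34 57/34; 19/34 1/68 -343/68; 0 0 1]
M⁻¹ · (1162/85, 1237/255)ᵀ = (3/5, 8/3)ᵀ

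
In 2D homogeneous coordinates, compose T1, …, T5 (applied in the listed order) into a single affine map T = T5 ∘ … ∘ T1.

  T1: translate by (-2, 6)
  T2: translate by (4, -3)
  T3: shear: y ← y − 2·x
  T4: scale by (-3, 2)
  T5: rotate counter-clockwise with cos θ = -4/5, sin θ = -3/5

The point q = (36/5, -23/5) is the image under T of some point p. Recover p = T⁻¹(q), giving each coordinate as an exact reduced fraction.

T1 = [1 0 -2; 0 1 6; 0 0 1]
T2·T1 = [1 0 2; 0 1 3; 0 0 1]
T3·…·T1 = [1 0 2; -2 1 -1; 0 0 1]
T4·…·T1 = [-3 0 -6; -4 2 -2; 0 0 1]
T5·…·T1 = [0 6/5 18/5; 5 -8/5 26/5; 0 0 1]
det M = -6; M⁻¹ = [4/15 1/5 -2; 5/6 0 -3; 0 0 1]
M⁻¹ · (36/5, -23/5)ᵀ = (-1, 3)ᵀ

p = (-1, 3)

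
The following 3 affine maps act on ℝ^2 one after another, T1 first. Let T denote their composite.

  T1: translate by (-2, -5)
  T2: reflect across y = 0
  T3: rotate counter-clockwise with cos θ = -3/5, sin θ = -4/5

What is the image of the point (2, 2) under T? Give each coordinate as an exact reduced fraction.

T(p) = (12/5, -9/5)

T1 translate by (-2, -5): (2, 2) → (0, -3)
T2 reflect across y = 0: (0, -3) → (0, 3)
T3 rotate counter-clockwise with cos θ = -3/5, sin θ = -4/5: (0, 3) → (12/5, -9/5)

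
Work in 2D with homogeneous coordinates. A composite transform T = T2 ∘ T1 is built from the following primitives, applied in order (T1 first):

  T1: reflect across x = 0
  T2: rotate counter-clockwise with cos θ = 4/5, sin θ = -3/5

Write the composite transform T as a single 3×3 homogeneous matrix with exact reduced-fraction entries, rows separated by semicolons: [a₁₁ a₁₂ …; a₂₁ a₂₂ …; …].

T = [-4/5 3/5 0; 3/5 4/5 0; 0 0 1]

T1 = [-1 0 0; 0 1 0; 0 0 1]
T2·T1 = [-4/5 3/5 0; 3/5 4/5 0; 0 0 1]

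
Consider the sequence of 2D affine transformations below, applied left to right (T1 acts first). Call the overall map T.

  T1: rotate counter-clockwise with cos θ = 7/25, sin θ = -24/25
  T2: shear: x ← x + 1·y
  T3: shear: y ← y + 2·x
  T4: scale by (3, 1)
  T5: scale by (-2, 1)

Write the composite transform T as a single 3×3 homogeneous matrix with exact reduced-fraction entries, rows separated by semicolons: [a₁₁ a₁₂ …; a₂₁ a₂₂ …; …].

T = [102/25 -186/25 0; -58/25 69/25 0; 0 0 1]

T1 = [7/25 24/25 0; -24/25 7/25 0; 0 0 1]
T2·T1 = [-17/25 31/25 0; -24/25 7/25 0; 0 0 1]
T3·…·T1 = [-17/25 31/25 0; -58/25 69/25 0; 0 0 1]
T4·…·T1 = [-51/25 93/25 0; -58/25 69/25 0; 0 0 1]
T5·…·T1 = [102/25 -186/25 0; -58/25 69/25 0; 0 0 1]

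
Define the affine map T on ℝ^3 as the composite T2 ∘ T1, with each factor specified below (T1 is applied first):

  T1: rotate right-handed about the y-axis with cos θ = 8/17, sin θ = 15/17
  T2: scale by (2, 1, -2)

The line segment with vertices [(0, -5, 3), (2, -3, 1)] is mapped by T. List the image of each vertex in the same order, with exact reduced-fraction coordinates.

image vertices: (90/17, -5, -48/17), (62/17, -3, 44/17)

T1 rotate right-handed about the y-axis with cos θ = 8/17, sin θ = 15/17: (0, -5, 3) → (45/17, -5, 24/17); (2, -3, 1) → (31/17, -3, -22/17)
T2 scale by (2, 1, -2): (45/17, -5, 24/17) → (90/17, -5, -48/17); (31/17, -3, -22/17) → (62/17, -3, 44/17)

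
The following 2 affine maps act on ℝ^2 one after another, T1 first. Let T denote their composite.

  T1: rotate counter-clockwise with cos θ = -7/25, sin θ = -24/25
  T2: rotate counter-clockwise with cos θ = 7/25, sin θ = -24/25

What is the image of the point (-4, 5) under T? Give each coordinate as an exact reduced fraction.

T1 rotate counter-clockwise with cos θ = -7/25, sin θ = -24/25: (-4, 5) → (148/25, 61/25)
T2 rotate counter-clockwise with cos θ = 7/25, sin θ = -24/25: (148/25, 61/25) → (4, -5)

T(p) = (4, -5)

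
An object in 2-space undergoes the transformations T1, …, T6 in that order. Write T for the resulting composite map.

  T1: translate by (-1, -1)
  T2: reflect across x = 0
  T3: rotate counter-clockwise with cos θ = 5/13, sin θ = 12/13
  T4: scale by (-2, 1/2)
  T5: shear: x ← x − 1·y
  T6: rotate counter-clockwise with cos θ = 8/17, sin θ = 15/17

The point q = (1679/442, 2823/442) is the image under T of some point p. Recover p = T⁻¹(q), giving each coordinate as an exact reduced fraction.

T1 = [1 0 -1; 0 1 -1; 0 0 1]
T2·T1 = [-1 0 1; 0 1 -1; 0 0 1]
T3·…·T1 = [-5/13 -12/13 17/13; -12/13 5/13 7/13; 0 0 1]
T4·…·T1 = [10/13 24/13 -34/13; -6/13 5/26 7/26; 0 0 1]
T5·…·T1 = [16/13 43/26 -75/26; -6/13 5/26 7/26; 0 0 1]
T6·…·T1 = [218/221 269/442 -705/442; 192/221 685/442 -1069/442; 0 0 1]
det M = 1; M⁻¹ = [685/442 -269/442 1; -192/221 218/221 1; 0 0 1]
M⁻¹ · (1679/442, 2823/442)ᵀ = (3, 4)ᵀ

p = (3, 4)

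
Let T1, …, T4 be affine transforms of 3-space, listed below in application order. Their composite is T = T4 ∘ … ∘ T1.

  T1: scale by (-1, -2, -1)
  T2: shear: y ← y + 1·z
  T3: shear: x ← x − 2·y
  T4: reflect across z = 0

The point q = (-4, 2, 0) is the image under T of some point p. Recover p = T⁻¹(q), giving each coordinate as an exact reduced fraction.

T1 = [-1 0 0 0; 0 -2 0 0; 0 0 -1 0; 0 0 0 1]
T2·T1 = [-1 0 0 0; 0 -2 -1 0; 0 0 -1 0; 0 0 0 1]
T3·…·T1 = [-1 4 2 0; 0 -2 -1 0; 0 0 -1 0; 0 0 0 1]
T4·…·T1 = [-1 4 2 0; 0 -2 -1 0; 0 0 1 0; 0 0 0 1]
det M = 2; M⁻¹ = [-1 -2 0 0; 0 -1/2 -1/2 0; 0 0 1 0; 0 0 0 1]
M⁻¹ · (-4, 2, 0)ᵀ = (0, -1, 0)ᵀ

p = (0, -1, 0)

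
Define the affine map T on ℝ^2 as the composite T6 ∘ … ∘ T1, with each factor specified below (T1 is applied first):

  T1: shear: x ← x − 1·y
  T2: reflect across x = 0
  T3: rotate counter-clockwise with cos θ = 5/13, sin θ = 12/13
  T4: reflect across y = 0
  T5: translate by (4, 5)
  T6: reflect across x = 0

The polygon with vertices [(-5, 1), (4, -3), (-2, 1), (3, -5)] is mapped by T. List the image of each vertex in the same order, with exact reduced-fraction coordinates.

image vertices: (-70/13, -12/13), (-53/13, 164/13), (-55/13, 24/13), (-72/13, 186/13)

T1 shear: x ← x − 1·y: (-5, 1) → (-6, 1); (4, -3) → (7, -3); (-2, 1) → (-3, 1); (3, -5) → (8, -5)
T2 reflect across x = 0: (-6, 1) → (6, 1); (7, -3) → (-7, -3); (-3, 1) → (3, 1); (8, -5) → (-8, -5)
T3 rotate counter-clockwise with cos θ = 5/13, sin θ = 12/13: (6, 1) → (18/13, 77/13); (-7, -3) → (1/13, -99/13); (3, 1) → (3/13, 41/13); (-8, -5) → (20/13, -121/13)
T4 reflect across y = 0: (18/13, 77/13) → (18/13, -77/13); (1/13, -99/13) → (1/13, 99/13); (3/13, 41/13) → (3/13, -41/13); (20/13, -121/13) → (20/13, 121/13)
T5 translate by (4, 5): (18/13, -77/13) → (70/13, -12/13); (1/13, 99/13) → (53/13, 164/13); (3/13, -41/13) → (55/13, 24/13); (20/13, 121/13) → (72/13, 186/13)
T6 reflect across x = 0: (70/13, -12/13) → (-70/13, -12/13); (53/13, 164/13) → (-53/13, 164/13); (55/13, 24/13) → (-55/13, 24/13); (72/13, 186/13) → (-72/13, 186/13)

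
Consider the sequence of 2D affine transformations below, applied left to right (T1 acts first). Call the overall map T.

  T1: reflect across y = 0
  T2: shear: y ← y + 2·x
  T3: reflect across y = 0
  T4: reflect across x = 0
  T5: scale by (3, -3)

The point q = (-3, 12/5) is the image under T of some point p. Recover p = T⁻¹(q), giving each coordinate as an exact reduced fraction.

p = (1, 6/5)

T1 = [1 0 0; 0 -1 0; 0 0 1]
T2·T1 = [1 0 0; 2 -1 0; 0 0 1]
T3·…·T1 = [1 0 0; -2 1 0; 0 0 1]
T4·…·T1 = [-1 0 0; -2 1 0; 0 0 1]
T5·…·T1 = [-3 0 0; 6 -3 0; 0 0 1]
det M = 9; M⁻¹ = [-1/3 0 0; -2/3 -1/3 0; 0 0 1]
M⁻¹ · (-3, 12/5)ᵀ = (1, 6/5)ᵀ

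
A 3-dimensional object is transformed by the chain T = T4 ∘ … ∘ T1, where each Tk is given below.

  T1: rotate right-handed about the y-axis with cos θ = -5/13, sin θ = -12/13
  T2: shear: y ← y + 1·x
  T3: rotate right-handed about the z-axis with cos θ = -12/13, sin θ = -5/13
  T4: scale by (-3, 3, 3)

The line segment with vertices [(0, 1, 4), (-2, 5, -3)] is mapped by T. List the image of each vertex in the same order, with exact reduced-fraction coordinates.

T1 rotate right-handed about the y-axis with cos θ = -5/13, sin θ = -12/13: (0, 1, 4) → (-48/13, 1, -20/13); (-2, 5, -3) → (46/13, 5, -9/13)
T2 shear: y ← y + 1·x: (-48/13, 1, -20/13) → (-48/13, -35/13, -20/13); (46/13, 5, -9/13) → (46/13, 111/13, -9/13)
T3 rotate right-handed about the z-axis with cos θ = -12/13, sin θ = -5/13: (-48/13, -35/13, -20/13) → (401/169, 660/169, -20/13); (46/13, 111/13, -9/13) → (3/169, -1562/169, -9/13)
T4 scale by (-3, 3, 3): (401/169, 660/169, -20/13) → (-1203/169, 1980/169, -60/13); (3/169, -1562/169, -9/13) → (-9/169, -4686/169, -27/13)

image vertices: (-1203/169, 1980/169, -60/13), (-9/169, -4686/169, -27/13)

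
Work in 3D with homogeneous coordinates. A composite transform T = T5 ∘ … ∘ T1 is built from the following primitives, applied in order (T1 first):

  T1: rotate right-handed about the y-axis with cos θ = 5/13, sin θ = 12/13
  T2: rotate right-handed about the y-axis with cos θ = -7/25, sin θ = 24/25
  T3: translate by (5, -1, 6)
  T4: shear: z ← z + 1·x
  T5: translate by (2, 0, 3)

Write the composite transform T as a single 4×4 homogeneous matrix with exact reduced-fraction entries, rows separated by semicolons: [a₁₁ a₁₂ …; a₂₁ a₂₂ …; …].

T = [-323/325 0 36/325 7; 0 1 0 -1; -359/325 0 -287/325 14; 0 0 0 1]

T1 = [5/13 0 12/13 0; 0 1 0 0; -12/13 0 5/13 0; 0 0 0 1]
T2·T1 = [-323/325 0 36/325 0; 0 1 0 0; -36/325 0 -323/325 0; 0 0 0 1]
T3·…·T1 = [-323/325 0 36/325 5; 0 1 0 -1; -36/325 0 -323/325 6; 0 0 0 1]
T4·…·T1 = [-323/325 0 36/325 5; 0 1 0 -1; -359/325 0 -287/325 11; 0 0 0 1]
T5·…·T1 = [-323/325 0 36/325 7; 0 1 0 -1; -359/325 0 -287/325 14; 0 0 0 1]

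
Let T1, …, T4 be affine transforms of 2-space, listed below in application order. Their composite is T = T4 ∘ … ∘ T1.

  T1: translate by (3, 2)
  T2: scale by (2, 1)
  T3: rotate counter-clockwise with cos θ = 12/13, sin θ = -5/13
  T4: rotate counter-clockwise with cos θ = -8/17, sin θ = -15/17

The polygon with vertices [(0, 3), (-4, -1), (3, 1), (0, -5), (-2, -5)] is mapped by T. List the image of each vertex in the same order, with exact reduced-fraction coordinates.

T1 translate by (3, 2): (0, 3) → (3, 5); (-4, -1) → (-1, 1); (3, 1) → (6, 3); (0, -5) → (3, -3); (-2, -5) → (1, -3)
T2 scale by (2, 1): (3, 5) → (6, 5); (-1, 1) → (-2, 1); (6, 3) → (12, 3); (3, -3) → (6, -3); (1, -3) → (2, -3)
T3 rotate counter-clockwise with cos θ = 12/13, sin θ = -5/13: (6, 5) → (97/13, 30/13); (-2, 1) → (-19/13, 22/13); (12, 3) → (159/13, -24/13); (6, -3) → (57/13, -66/13); (2, -3) → (9/13, -46/13)
T4 rotate counter-clockwise with cos θ = -8/17, sin θ = -15/17: (97/13, 30/13) → (-326/221, -1695/221); (-19/13, 22/13) → (482/221, 109/221); (159/13, -24/13) → (-96/13, -129/13); (57/13, -66/13) → (-1446/221, -327/221); (9/13, -46/13) → (-762/221, 233/221)

image vertices: (-326/221, -1695/221), (482/221, 109/221), (-96/13, -129/13), (-1446/221, -327/221), (-762/221, 233/221)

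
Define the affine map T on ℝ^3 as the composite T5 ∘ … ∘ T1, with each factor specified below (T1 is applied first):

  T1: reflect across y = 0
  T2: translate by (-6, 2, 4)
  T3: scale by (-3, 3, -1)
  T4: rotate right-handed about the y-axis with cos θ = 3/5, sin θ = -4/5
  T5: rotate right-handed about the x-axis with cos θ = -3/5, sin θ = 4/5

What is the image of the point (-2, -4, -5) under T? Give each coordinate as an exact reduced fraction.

T(p) = (68/5, -666/25, 63/25)

T1 reflect across y = 0: (-2, -4, -5) → (-2, 4, -5)
T2 translate by (-6, 2, 4): (-2, 4, -5) → (-8, 6, -1)
T3 scale by (-3, 3, -1): (-8, 6, -1) → (24, 18, 1)
T4 rotate right-handed about the y-axis with cos θ = 3/5, sin θ = -4/5: (24, 18, 1) → (68/5, 18, 99/5)
T5 rotate right-handed about the x-axis with cos θ = -3/5, sin θ = 4/5: (68/5, 18, 99/5) → (68/5, -666/25, 63/25)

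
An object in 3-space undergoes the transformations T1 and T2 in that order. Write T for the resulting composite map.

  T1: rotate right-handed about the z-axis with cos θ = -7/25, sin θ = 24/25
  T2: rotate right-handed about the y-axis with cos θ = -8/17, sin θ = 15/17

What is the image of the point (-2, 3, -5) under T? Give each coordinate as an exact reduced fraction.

T(p) = (-83/25, -69/25, 22/5)

T1 rotate right-handed about the z-axis with cos θ = -7/25, sin θ = 24/25: (-2, 3, -5) → (-58/25, -69/25, -5)
T2 rotate right-handed about the y-axis with cos θ = -8/17, sin θ = 15/17: (-58/25, -69/25, -5) → (-83/25, -69/25, 22/5)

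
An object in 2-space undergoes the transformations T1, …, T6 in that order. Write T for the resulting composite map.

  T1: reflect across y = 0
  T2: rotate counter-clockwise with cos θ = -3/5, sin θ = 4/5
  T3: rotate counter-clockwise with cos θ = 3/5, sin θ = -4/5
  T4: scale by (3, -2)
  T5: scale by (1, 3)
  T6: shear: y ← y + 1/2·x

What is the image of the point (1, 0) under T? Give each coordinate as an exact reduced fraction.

T(p) = (21/25, -267/50)

T1 reflect across y = 0: (1, 0) → (1, 0)
T2 rotate counter-clockwise with cos θ = -3/5, sin θ = 4/5: (1, 0) → (-3/5, 4/5)
T3 rotate counter-clockwise with cos θ = 3/5, sin θ = -4/5: (-3/5, 4/5) → (7/25, 24/25)
T4 scale by (3, -2): (7/25, 24/25) → (21/25, -48/25)
T5 scale by (1, 3): (21/25, -48/25) → (21/25, -144/25)
T6 shear: y ← y + 1/2·x: (21/25, -144/25) → (21/25, -267/50)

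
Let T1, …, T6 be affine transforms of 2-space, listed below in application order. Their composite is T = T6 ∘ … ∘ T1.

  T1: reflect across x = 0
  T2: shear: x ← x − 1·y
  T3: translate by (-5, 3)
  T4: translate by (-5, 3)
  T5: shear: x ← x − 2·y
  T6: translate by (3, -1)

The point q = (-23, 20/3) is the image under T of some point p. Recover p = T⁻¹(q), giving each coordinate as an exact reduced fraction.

p = (-1, 5/3)

T1 = [-1 0 0; 0 1 0; 0 0 1]
T2·T1 = [-1 -1 0; 0 1 0; 0 0 1]
T3·…·T1 = [-1 -1 -5; 0 1 3; 0 0 1]
T4·…·T1 = [-1 -1 -10; 0 1 6; 0 0 1]
T5·…·T1 = [-1 -3 -22; 0 1 6; 0 0 1]
T6·…·T1 = [-1 -3 -19; 0 1 5; 0 0 1]
det M = -1; M⁻¹ = [-1 -3 -4; 0 1 -5; 0 0 1]
M⁻¹ · (-23, 20/3)ᵀ = (-1, 5/3)ᵀ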